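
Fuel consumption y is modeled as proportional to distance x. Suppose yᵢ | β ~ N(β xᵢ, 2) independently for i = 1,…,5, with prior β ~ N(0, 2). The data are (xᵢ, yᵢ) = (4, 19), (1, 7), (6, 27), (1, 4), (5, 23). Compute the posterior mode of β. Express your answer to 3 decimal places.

log p(β | y) = −Σ(yᵢ − βxᵢ)²/(2·2) − β²/(2·2) + const.
Setting the derivative to zero: Σxᵢ(yᵢ − βxᵢ)/2 − β/2 = 0, so β = Σxᵢyᵢ / (Σxᵢ² + σ²/τ²).
Σxᵢyᵢ = 4·19 + 1·7 + 6·27 + 1·4 + 5·23 = 364; Σxᵢ² = 79; σ²/τ² = 1.
β̂_MAP = 364 / (79 + 1) = 364/80 ≈ 4.550.

β̂_MAP = 4.550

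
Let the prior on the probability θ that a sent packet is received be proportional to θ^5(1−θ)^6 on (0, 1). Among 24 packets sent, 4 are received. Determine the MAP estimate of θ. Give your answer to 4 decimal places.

θ̂_MAP = 0.2571

The prior density ∝ θ^5(1−θ)^6 is the kernel of Beta(6, 7).
Data: 4 successes in 24 trials. The binomial likelihood contributes θ^4(1−θ)^20, so the posterior is Beta(6+4, 7+20) = Beta(10, 27).
For Beta(a, b) with a, b > 1 the mode is (a−1)/(a+b−2) = 9/35 ≈ 0.2571.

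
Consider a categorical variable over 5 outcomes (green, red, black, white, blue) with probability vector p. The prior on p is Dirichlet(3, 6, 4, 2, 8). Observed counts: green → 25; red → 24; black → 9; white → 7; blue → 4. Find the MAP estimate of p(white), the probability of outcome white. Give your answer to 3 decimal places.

The posterior is Dirichlet(αᵢ + nᵢ) = Dirichlet(28, 30, 13, 9, 12).
For a Dirichlet(a₁,…,a_K) with all aᵢ > 1, the mode has j-th component (aⱼ − 1)/(Σaᵢ − K).
Here Σaᵢ = 92 and K = 5, so p(white) = (9 − 1)/(92 − 5) = 8/87 ≈ 0.092.

MAP estimate of p(white) = 0.092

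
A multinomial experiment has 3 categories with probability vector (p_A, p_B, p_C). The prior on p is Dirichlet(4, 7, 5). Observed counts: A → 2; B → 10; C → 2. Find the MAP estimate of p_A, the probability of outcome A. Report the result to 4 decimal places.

The posterior is Dirichlet(αᵢ + nᵢ) = Dirichlet(6, 17, 7).
For a Dirichlet(a₁,…,a_K) with all aᵢ > 1, the mode has j-th component (aⱼ − 1)/(Σaᵢ − K).
Here Σaᵢ = 30 and K = 3, so p_A = (6 − 1)/(30 − 3) = 5/27 ≈ 0.1852.

MAP estimate of p_A = 0.1852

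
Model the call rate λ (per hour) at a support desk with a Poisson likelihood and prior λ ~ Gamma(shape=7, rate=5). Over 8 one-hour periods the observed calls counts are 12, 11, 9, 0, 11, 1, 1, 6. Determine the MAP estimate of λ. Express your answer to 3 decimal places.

Σxᵢ = 12+11+9+0+11+1+1+6 = 51, with n = 8.
Posterior ∝ λ^6e^(−5λ) · λ^51e^(−8λ) = λ^57e^(−13λ), i.e. Gamma(shape=58, rate=13).
The mode of a Gamma(a, b) with a ≥ 1 (shape–rate) is (a−1)/b = 57/13 ≈ 4.385.

λ̂_MAP = 4.385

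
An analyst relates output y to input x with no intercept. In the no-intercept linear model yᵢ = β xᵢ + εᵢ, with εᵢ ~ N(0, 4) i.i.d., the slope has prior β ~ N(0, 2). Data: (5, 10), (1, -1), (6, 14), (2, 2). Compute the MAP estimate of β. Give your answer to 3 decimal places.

β̂_MAP = 2.015

log p(β | y) = −Σ(yᵢ − βxᵢ)²/(2·4) − β²/(2·2) + const.
Setting the derivative to zero: Σxᵢ(yᵢ − βxᵢ)/4 − β/2 = 0, so β = Σxᵢyᵢ / (Σxᵢ² + σ²/τ²).
Σxᵢyᵢ = 5·10 + 1·(-1) + 6·14 + 2·2 = 137; Σxᵢ² = 66; σ²/τ² = 2.
β̂_MAP = 137 / (66 + 2) = 137/68 ≈ 2.015.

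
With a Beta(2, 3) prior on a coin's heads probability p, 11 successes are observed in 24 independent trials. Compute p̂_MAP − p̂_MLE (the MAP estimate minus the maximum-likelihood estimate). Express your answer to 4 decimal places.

MAP − MLE = -0.0139

Posterior is Beta(13, 16); MAP = (13−1)/(29−2) = 12/27 ≈ 0.44444.
MLE ignores the prior: p̂_MLE = k/n = 11/24 ≈ 0.45833.
Difference = 12/27 − 11/24 = -1/72 ≈ -0.0139.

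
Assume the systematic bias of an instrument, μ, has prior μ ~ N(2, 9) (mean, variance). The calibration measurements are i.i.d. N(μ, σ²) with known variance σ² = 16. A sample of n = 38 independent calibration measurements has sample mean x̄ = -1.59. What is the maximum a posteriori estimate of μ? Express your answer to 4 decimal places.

μ̂_MAP = -1.4296

n = 38, x̄ = -1.59.
For a Normal prior and Normal likelihood with known variance, the posterior is Normal; its mode equals its mean, the precision-weighted average.
Prior precision 1/σ₀² = 1/9; data precision n/σ² = 38/16 = 2.375.
μ̂ = ((1/9)·2 + 2.375·(-1.59)) / (1/9 + 2.375) = (-25589/7200)/(179/72) = -25589/17900 ≈ -1.4296.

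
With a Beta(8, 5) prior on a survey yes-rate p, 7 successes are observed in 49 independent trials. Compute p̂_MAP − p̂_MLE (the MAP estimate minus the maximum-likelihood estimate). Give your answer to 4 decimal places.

MAP − MLE = 0.0905

Posterior is Beta(15, 47); MAP = (15−1)/(62−2) = 14/60 ≈ 0.23333.
MLE ignores the prior: p̂_MLE = k/n = 7/49 ≈ 0.14286.
Difference = 14/60 − 7/49 = 19/210 ≈ 0.0905.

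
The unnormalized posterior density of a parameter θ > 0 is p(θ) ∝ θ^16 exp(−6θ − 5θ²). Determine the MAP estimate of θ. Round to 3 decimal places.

ℓ'(θ) = 16/θ − 6 − 10θ. Setting this to zero and multiplying by θ: 10θ² + 6θ − 16 = 0.
θ = (−6 + √(6² + 4·10·16)) / (2·10) = (−6 + √676) / 20 = (−6 + 26)/20 = 1.
ℓ''(θ) = −16/θ² − 10 < 0, confirming a maximum.

θ̂_MAP = 1.000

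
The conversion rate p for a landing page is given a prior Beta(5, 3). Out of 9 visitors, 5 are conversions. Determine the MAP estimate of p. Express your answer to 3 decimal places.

Prior: Beta(5, 3).
Data: 5 successes in 9 trials. The binomial likelihood contributes p^5(1−p)^4, so the posterior is Beta(5+5, 3+4) = Beta(10, 7).
For Beta(a, b) with a, b > 1 the mode is (a−1)/(a+b−2) = 9/15 ≈ 0.600.

p̂_MAP = 0.600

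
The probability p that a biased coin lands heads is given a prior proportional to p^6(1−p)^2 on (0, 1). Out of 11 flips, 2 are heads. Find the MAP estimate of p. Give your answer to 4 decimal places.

The prior density ∝ p^6(1−p)^2 is the kernel of Beta(7, 3).
Data: 2 successes in 11 trials. The binomial likelihood contributes p^2(1−p)^9, so the posterior is Beta(7+2, 3+9) = Beta(9, 12).
For Beta(a, b) with a, b > 1 the mode is (a−1)/(a+b−2) = 8/19 ≈ 0.4211.

p̂_MAP = 0.4211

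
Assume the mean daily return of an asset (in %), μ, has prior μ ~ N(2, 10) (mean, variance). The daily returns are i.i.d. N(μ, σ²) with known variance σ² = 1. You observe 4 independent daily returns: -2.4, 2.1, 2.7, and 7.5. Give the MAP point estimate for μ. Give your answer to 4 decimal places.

n = 4; x̄ = ((-2.4) + 2.1 + 2.7 + 7.5)/4 = 9.9/4 = 2.475.
For a Normal prior and Normal likelihood with known variance, the posterior is Normal; its mode equals its mean, the precision-weighted average.
Prior precision 1/σ₀² = 1/10 = 0.1; data precision n/σ² = 4/1 = 4.
μ̂ = (0.1·2 + 4·2.475) / (0.1 + 4) = 10.1/4.1 = 101/41 ≈ 2.4634.

μ̂_MAP = 2.4634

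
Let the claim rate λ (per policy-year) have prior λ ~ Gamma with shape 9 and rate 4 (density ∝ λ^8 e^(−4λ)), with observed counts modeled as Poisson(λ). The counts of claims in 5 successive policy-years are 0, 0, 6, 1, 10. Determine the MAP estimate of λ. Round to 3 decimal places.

Σxᵢ = 0+0+6+1+10 = 17, with n = 5.
Posterior ∝ λ^8e^(−4λ) · λ^17e^(−5λ) = λ^25e^(−9λ), i.e. Gamma(shape=26, rate=9).
The mode of a Gamma(a, b) with a ≥ 1 (shape–rate) is (a−1)/b = 25/9 ≈ 2.778.

λ̂_MAP = 2.778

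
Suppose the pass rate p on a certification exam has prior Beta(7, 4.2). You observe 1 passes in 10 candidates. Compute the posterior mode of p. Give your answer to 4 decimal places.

p̂_MAP = 0.3646

Prior: Beta(7, 4.2).
Data: 1 success in 10 trials. The binomial likelihood contributes p(1−p)^9, so the posterior is Beta(7+1, 4.2+9) = Beta(8, 13.2).
For Beta(a, b) with a, b > 1 the mode is (a−1)/(a+b−2) = 7/19.2 ≈ 0.3646.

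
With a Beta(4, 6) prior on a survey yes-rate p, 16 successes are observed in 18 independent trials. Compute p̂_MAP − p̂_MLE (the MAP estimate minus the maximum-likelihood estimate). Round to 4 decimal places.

MAP − MLE = -0.1581

Posterior is Beta(20, 8); MAP = (20−1)/(28−2) = 19/26 ≈ 0.73077.
MLE ignores the prior: p̂_MLE = k/n = 16/18 ≈ 0.88889.
Difference = 19/26 − 16/18 = -37/234 ≈ -0.1581.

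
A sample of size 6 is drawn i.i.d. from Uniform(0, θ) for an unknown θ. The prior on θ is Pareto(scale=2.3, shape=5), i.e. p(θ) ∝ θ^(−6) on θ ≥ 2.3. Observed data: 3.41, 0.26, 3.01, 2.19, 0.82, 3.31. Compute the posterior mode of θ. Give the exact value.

θ̂_MAP = 3.41

The Uniform(0, θ) likelihood is θ^(−n) for θ ≥ max(xᵢ), zero otherwise. Here max(xᵢ) = 3.41.
Posterior ∝ θ^(−6) · θ^(−6) = θ^(−12) on θ ≥ max(2.3, 3.41) = 3.41.
This density is strictly decreasing in θ, so the posterior mode lies at the lower boundary of the support.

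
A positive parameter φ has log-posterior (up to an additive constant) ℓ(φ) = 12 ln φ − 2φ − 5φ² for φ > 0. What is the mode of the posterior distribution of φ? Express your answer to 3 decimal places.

φ̂_MAP = 1.000

ℓ'(φ) = 12/φ − 2 − 10φ. Setting this to zero and multiplying by φ: 10φ² + 2φ − 12 = 0.
φ = (−2 + √(2² + 4·10·12)) / (2·10) = (−2 + √484) / 20 = (−2 + 22)/20 = 1.
ℓ''(φ) = −12/φ² − 10 < 0, confirming a maximum.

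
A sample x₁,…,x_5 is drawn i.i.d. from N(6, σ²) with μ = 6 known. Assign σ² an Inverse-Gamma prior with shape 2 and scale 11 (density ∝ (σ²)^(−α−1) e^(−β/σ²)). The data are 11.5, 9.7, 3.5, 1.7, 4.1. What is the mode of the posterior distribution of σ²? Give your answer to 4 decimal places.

σ̂²_MAP = 8.5718

Sum of squared deviations about the known mean: SS = (11.5−6)² + (9.7−6)² + (3.5−6)² + (1.7−6)² + (4.1−6)² = 72.29.
The Normal likelihood contributes (σ²)^(−n/2) exp(−SS/(2σ²)), so the posterior is Inverse-Gamma(α + n/2, β + SS/2) = Inverse-Gamma(4.5, 47.145).
The mode of Inverse-Gamma(a, b) is b/(a+1) = 47.145/5.5 ≈ 8.5718.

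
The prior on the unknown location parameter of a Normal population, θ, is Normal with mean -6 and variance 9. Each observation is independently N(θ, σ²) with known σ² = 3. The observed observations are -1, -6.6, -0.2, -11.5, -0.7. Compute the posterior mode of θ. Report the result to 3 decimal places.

n = 5; x̄ = ((-1) + (-6.6) + (-0.2) + (-11.5) + (-0.7))/5 = -20/5 = -4.
For a Normal prior and Normal likelihood with known variance, the posterior is Normal; its mode equals its mean, the precision-weighted average.
Prior precision 1/σ₀² = 1/9; data precision n/σ² = 5/3.
θ̂ = ((1/9)·(-6) + (5/3)·(-4)) / (1/9 + 5/3) = (-22/3)/(16/9) = -4.125.

θ̂_MAP = -4.125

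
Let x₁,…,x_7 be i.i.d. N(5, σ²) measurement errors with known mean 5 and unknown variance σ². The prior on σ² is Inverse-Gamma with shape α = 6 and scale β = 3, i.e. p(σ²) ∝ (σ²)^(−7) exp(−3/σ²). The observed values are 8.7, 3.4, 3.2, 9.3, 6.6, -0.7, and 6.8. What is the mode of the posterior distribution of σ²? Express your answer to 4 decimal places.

Sum of squared deviations about the known mean: SS = (8.7−5)² + (3.4−5)² + (3.2−5)² + (9.3−5)² + (6.6−5)² + (-0.7−5)² + (6.8−5)² = 76.27.
The Normal likelihood contributes (σ²)^(−n/2) exp(−SS/(2σ²)), so the posterior is Inverse-Gamma(α + n/2, β + SS/2) = Inverse-Gamma(9.5, 41.135).
The mode of Inverse-Gamma(a, b) is b/(a+1) = 41.135/10.5 ≈ 3.9176.

σ̂²_MAP = 3.9176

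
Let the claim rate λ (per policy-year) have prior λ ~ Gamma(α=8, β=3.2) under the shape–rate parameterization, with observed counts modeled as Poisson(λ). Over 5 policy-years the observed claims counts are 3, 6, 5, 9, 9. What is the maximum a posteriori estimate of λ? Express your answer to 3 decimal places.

λ̂_MAP = 4.756

Σxᵢ = 3+6+5+9+9 = 32, with n = 5.
Posterior ∝ λ^7e^(−3.2λ) · λ^32e^(−5λ) = λ^39e^(−8.2λ), i.e. Gamma(shape=40, rate=8.2).
The mode of a Gamma(a, b) with a ≥ 1 (shape–rate) is (a−1)/b = 39/8.2 ≈ 4.756.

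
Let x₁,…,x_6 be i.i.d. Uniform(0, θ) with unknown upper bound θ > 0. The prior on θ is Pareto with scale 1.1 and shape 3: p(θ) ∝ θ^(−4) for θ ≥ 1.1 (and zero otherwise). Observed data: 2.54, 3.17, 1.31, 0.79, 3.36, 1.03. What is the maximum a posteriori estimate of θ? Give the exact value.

The Uniform(0, θ) likelihood is θ^(−n) for θ ≥ max(xᵢ), zero otherwise. Here max(xᵢ) = 3.36.
Posterior ∝ θ^(−4) · θ^(−6) = θ^(−10) on θ ≥ max(1.1, 3.36) = 3.36.
This density is strictly decreasing in θ, so the posterior mode lies at the lower boundary of the support.

θ̂_MAP = 3.36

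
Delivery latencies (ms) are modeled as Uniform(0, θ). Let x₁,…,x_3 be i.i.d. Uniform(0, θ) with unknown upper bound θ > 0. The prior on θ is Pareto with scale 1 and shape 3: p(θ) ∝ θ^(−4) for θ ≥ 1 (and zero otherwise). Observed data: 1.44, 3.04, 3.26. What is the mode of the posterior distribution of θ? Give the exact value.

θ̂_MAP = 3.26

The Uniform(0, θ) likelihood is θ^(−n) for θ ≥ max(xᵢ), zero otherwise. Here max(xᵢ) = 3.26.
Posterior ∝ θ^(−4) · θ^(−3) = θ^(−7) on θ ≥ max(1, 3.26) = 3.26.
This density is strictly decreasing in θ, so the posterior mode lies at the lower boundary of the support.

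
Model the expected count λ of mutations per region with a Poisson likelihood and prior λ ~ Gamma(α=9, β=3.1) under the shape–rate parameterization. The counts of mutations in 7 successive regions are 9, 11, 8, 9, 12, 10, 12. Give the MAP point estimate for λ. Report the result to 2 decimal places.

λ̂_MAP = 7.82

Σxᵢ = 9+11+8+9+12+10+12 = 71, with n = 7.
Posterior ∝ λ^8e^(−3.1λ) · λ^71e^(−7λ) = λ^79e^(−10.1λ), i.e. Gamma(shape=80, rate=10.1).
The mode of a Gamma(a, b) with a ≥ 1 (shape–rate) is (a−1)/b = 79/10.1 ≈ 7.82.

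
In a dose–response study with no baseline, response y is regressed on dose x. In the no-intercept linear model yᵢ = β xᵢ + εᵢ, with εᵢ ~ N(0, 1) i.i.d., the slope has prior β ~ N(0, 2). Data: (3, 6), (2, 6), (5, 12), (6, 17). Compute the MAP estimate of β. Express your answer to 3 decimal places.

β̂_MAP = 2.577

log p(β | y) = −Σ(yᵢ − βxᵢ)²/(2·1) − β²/(2·2) + const.
Setting the derivative to zero: Σxᵢ(yᵢ − βxᵢ)/1 − β/2 = 0, so β = Σxᵢyᵢ / (Σxᵢ² + σ²/τ²).
Σxᵢyᵢ = 3·6 + 2·6 + 5·12 + 6·17 = 192; Σxᵢ² = 74; σ²/τ² = 0.5.
β̂_MAP = 192 / (74 + 0.5) = 192/74.5 ≈ 2.577.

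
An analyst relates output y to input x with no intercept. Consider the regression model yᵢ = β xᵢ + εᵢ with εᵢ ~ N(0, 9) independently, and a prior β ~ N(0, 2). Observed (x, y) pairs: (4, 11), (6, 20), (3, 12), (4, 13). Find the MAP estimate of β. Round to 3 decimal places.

log p(β | y) = −Σ(yᵢ − βxᵢ)²/(2·9) − β²/(2·2) + const.
Setting the derivative to zero: Σxᵢ(yᵢ − βxᵢ)/9 − β/2 = 0, so β = Σxᵢyᵢ / (Σxᵢ² + σ²/τ²).
Σxᵢyᵢ = 4·11 + 6·20 + 3·12 + 4·13 = 252; Σxᵢ² = 77; σ²/τ² = 4.5.
β̂_MAP = 252 / (77 + 4.5) = 252/81.5 ≈ 3.092.

β̂_MAP = 3.092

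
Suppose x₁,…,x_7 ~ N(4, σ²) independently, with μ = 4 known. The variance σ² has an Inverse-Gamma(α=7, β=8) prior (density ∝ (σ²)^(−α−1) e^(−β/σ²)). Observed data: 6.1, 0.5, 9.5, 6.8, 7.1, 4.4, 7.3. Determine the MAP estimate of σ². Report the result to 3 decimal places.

Sum of squared deviations about the known mean: SS = (6.1−4)² + (0.5−4)² + (9.5−4)² + (6.8−4)² + (7.1−4)² + (4.4−4)² + (7.3−4)² = 75.41.
The Normal likelihood contributes (σ²)^(−n/2) exp(−SS/(2σ²)), so the posterior is Inverse-Gamma(α + n/2, β + SS/2) = Inverse-Gamma(10.5, 45.705).
The mode of Inverse-Gamma(a, b) is b/(a+1) = 45.705/11.5 ≈ 3.974.

σ̂²_MAP = 3.974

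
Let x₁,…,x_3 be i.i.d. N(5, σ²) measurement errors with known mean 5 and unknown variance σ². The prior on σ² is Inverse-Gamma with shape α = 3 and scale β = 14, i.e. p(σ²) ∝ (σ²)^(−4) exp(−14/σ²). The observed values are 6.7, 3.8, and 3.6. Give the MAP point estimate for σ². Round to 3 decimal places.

σ̂²_MAP = 3.117

Sum of squared deviations about the known mean: SS = (6.7−5)² + (3.8−5)² + (3.6−5)² = 6.29.
The Normal likelihood contributes (σ²)^(−n/2) exp(−SS/(2σ²)), so the posterior is Inverse-Gamma(α + n/2, β + SS/2) = Inverse-Gamma(4.5, 17.145).
The mode of Inverse-Gamma(a, b) is b/(a+1) = 17.145/5.5 ≈ 3.117.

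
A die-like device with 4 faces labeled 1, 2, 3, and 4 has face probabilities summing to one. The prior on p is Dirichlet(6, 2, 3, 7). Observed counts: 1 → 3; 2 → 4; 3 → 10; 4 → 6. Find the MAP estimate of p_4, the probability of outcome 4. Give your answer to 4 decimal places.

The posterior is Dirichlet(αᵢ + nᵢ) = Dirichlet(9, 6, 13, 13).
For a Dirichlet(a₁,…,a_K) with all aᵢ > 1, the mode has j-th component (aⱼ − 1)/(Σaᵢ − K).
Here Σaᵢ = 41 and K = 4, so p_4 = (13 − 1)/(41 − 4) = 12/37 ≈ 0.3243.

MAP estimate: 0.3243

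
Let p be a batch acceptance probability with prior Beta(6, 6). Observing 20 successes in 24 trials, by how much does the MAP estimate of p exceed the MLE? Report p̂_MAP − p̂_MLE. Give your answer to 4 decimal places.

MAP − MLE = -0.0980

Posterior is Beta(26, 10); MAP = (26−1)/(36−2) = 25/34 ≈ 0.73529.
MLE ignores the prior: p̂_MLE = k/n = 20/24 ≈ 0.83333.
Difference = 25/34 − 20/24 = -5/51 ≈ -0.0980.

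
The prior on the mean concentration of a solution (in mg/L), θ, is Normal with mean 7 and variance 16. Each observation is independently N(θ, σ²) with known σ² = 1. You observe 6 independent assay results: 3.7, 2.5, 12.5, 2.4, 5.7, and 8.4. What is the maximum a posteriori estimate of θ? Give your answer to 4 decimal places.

θ̂_MAP = 5.8784

n = 6; x̄ = (3.7 + 2.5 + 12.5 + 2.4 + 5.7 + 8.4)/6 = 35.2/6 = 88/15 ≈ 5.8667.
For a Normal prior and Normal likelihood with known variance, the posterior is Normal; its mode equals its mean, the precision-weighted average.
Prior precision 1/σ₀² = 1/16 = 0.0625; data precision n/σ² = 6/1 = 6.
θ̂ = (0.0625·7 + 6·(88/15)) / (0.0625 + 6) = 35.6375/6.0625 = 2851/485 ≈ 5.8784.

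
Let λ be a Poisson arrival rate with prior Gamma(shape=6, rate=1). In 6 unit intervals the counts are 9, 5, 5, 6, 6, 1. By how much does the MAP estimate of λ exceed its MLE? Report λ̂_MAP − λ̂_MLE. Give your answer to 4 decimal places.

MAP − MLE = -0.0476

Σxᵢ = 32. Posterior is Gamma(38, 7); MAP = (38−1)/7 = 37/7 ≈ 5.28571.
MLE = x̄ = 32/6 ≈ 5.33333.
Difference = 37/7 − 32/6 = -1/21 ≈ -0.0476.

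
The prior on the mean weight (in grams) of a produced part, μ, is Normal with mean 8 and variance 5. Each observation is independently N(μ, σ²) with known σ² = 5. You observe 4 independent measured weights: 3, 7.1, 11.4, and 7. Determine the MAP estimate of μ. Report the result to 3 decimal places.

μ̂_MAP = 7.300

n = 4; x̄ = (3 + 7.1 + 11.4 + 7)/4 = 28.5/4 = 7.125.
For a Normal prior and Normal likelihood with known variance, the posterior is Normal; its mode equals its mean, the precision-weighted average.
Prior precision 1/σ₀² = 1/5 = 0.2; data precision n/σ² = 4/5 = 0.8.
μ̂ = (0.2·8 + 0.8·7.125) / (0.2 + 0.8) = 7.3/1 = 7.300.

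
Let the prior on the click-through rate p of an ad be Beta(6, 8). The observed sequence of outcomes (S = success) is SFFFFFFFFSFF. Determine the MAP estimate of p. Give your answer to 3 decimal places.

p̂_MAP = 0.292

Prior: Beta(6, 8).
Data: 2 successes in 12 trials (from the sequence). The binomial likelihood contributes p^2(1−p)^10, so the posterior is Beta(6+2, 8+10) = Beta(8, 18).
For Beta(a, b) with a, b > 1 the mode is (a−1)/(a+b−2) = 7/24 ≈ 0.292.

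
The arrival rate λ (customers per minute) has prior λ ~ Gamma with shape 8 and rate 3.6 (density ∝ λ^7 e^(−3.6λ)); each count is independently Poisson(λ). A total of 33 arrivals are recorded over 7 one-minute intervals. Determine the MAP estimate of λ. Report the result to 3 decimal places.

λ̂_MAP = 3.774

Σxᵢ = 33, n = 7.
Posterior ∝ λ^7e^(−3.6λ) · λ^33e^(−7λ) = λ^40e^(−10.6λ), i.e. Gamma(shape=41, rate=10.6).
The mode of a Gamma(a, b) with a ≥ 1 (shape–rate) is (a−1)/b = 40/10.6 ≈ 3.774.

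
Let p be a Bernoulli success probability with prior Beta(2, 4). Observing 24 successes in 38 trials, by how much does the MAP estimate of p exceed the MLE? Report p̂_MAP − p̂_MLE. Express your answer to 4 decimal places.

MAP − MLE = -0.0363

Posterior is Beta(26, 18); MAP = (26−1)/(44−2) = 25/42 ≈ 0.59524.
MLE ignores the prior: p̂_MLE = k/n = 24/38 ≈ 0.63158.
Difference = 25/42 − 24/38 = -29/798 ≈ -0.0363.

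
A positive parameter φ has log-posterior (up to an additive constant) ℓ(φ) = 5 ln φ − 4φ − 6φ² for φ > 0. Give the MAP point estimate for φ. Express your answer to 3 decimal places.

φ̂_MAP = 0.500

ℓ'(φ) = 5/φ − 4 − 12φ. Setting this to zero and multiplying by φ: 12φ² + 4φ − 5 = 0.
φ = (−4 + √(4² + 4·12·5)) / (2·12) = (−4 + √256) / 24 = (−4 + 16)/24 = 1/2.
ℓ''(φ) = −5/φ² − 12 < 0, confirming a maximum.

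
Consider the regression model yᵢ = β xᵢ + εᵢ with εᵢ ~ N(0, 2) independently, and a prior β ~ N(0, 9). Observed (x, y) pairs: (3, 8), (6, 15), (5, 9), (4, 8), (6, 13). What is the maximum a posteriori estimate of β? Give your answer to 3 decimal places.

β̂_MAP = 2.201

log p(β | y) = −Σ(yᵢ − βxᵢ)²/(2·2) − β²/(2·9) + const.
Setting the derivative to zero: Σxᵢ(yᵢ − βxᵢ)/2 − β/9 = 0, so β = Σxᵢyᵢ / (Σxᵢ² + σ²/τ²).
Σxᵢyᵢ = 3·8 + 6·15 + 5·9 + 4·8 + 6·13 = 269; Σxᵢ² = 122; σ²/τ² = 2/9.
β̂_MAP = 269 / (122 + 2/9) = 269/(1100/9) = 2421/1100 ≈ 2.201.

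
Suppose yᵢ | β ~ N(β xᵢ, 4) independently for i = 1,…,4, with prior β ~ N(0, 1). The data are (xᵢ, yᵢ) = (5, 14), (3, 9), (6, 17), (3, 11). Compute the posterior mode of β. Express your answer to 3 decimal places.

log p(β | y) = −Σ(yᵢ − βxᵢ)²/(2·4) − β²/(2·1) + const.
Setting the derivative to zero: Σxᵢ(yᵢ − βxᵢ)/4 − β/1 = 0, so β = Σxᵢyᵢ / (Σxᵢ² + σ²/τ²).
Σxᵢyᵢ = 5·14 + 3·9 + 6·17 + 3·11 = 232; Σxᵢ² = 79; σ²/τ² = 4.
β̂_MAP = 232 / (79 + 4) = 232/83 ≈ 2.795.

β̂_MAP = 2.795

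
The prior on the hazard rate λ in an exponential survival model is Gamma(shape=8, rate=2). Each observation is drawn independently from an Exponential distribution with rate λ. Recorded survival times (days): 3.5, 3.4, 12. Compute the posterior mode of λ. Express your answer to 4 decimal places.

λ̂_MAP = 0.4785

The Exponential(rate=λ) likelihood is ∝ λ^n e^(−λΣtᵢ). Here n = 3 and Σtᵢ = 3.5 + 3.4 + 12 = 18.9.
Posterior ∝ λ^7e^(−2λ) · λ^3e^(−18.9λ) = λ^10e^(−20.9λ), i.e. Gamma(11, 20.9).
Mode = (a−1)/b = 10/20.9 ≈ 0.4785.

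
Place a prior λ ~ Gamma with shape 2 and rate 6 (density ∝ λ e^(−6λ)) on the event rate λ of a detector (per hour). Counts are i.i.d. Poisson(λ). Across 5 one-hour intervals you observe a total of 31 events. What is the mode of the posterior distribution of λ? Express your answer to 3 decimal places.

Σxᵢ = 31, n = 5.
Posterior ∝ λe^(−6λ) · λ^31e^(−5λ) = λ^32e^(−11λ), i.e. Gamma(shape=33, rate=11).
The mode of a Gamma(a, b) with a ≥ 1 (shape–rate) is (a−1)/b = 32/11 ≈ 2.909.

λ̂_MAP = 2.909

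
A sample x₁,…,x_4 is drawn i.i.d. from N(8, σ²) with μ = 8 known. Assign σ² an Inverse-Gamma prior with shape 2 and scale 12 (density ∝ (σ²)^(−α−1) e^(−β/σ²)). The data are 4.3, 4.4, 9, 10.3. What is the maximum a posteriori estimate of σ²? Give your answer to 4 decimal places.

Sum of squared deviations about the known mean: SS = (4.3−8)² + (4.4−8)² + (9−8)² + (10.3−8)² = 32.94.
The Normal likelihood contributes (σ²)^(−n/2) exp(−SS/(2σ²)), so the posterior is Inverse-Gamma(α + n/2, β + SS/2) = Inverse-Gamma(4, 28.47).
The mode of Inverse-Gamma(a, b) is b/(a+1) = 28.47/5 ≈ 5.6940.

σ̂²_MAP = 5.6940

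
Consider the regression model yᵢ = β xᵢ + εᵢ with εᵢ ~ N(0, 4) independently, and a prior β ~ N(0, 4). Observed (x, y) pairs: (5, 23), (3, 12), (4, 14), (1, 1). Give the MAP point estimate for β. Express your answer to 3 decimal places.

log p(β | y) = −Σ(yᵢ − βxᵢ)²/(2·4) − β²/(2·4) + const.
Setting the derivative to zero: Σxᵢ(yᵢ − βxᵢ)/4 − β/4 = 0, so β = Σxᵢyᵢ / (Σxᵢ² + σ²/τ²).
Σxᵢyᵢ = 5·23 + 3·12 + 4·14 + 1·1 = 208; Σxᵢ² = 51; σ²/τ² = 1.
β̂_MAP = 208 / (51 + 1) = 208/52 ≈ 4.000.

β̂_MAP = 4.000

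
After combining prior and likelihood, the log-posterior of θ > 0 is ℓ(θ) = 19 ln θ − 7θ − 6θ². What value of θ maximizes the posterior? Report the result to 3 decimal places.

ℓ'(θ) = 19/θ − 7 − 12θ. Setting this to zero and multiplying by θ: 12θ² + 7θ − 19 = 0.
θ = (−7 + √(7² + 4·12·19)) / (2·12) = (−7 + √961) / 24 = (−7 + 31)/24 = 1.
ℓ''(θ) = −19/θ² − 12 < 0, confirming a maximum.

θ̂_MAP = 1.000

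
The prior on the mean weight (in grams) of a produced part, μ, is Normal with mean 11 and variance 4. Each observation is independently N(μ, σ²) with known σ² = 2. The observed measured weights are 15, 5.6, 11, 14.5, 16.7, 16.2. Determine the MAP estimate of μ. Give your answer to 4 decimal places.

μ̂_MAP = 13.0000

n = 6; x̄ = (15 + 5.6 + 11 + 14.5 + 16.7 + 16.2)/6 = 79/6 = 79/6 ≈ 13.1667.
For a Normal prior and Normal likelihood with known variance, the posterior is Normal; its mode equals its mean, the precision-weighted average.
Prior precision 1/σ₀² = 1/4 = 0.25; data precision n/σ² = 6/2 = 3.
μ̂ = (0.25·11 + 3·(79/6)) / (0.25 + 3) = 42.25/3.25 = 13.0000.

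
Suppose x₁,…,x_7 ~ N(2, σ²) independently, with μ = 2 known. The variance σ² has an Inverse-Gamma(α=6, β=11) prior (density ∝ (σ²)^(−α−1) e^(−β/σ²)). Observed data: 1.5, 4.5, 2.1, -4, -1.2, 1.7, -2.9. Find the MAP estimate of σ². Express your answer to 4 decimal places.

Sum of squared deviations about the known mean: SS = (1.5−2)² + (4.5−2)² + (2.1−2)² + (-4−2)² + (-1.2−2)² + (1.7−2)² + (-2.9−2)² = 76.85.
The Normal likelihood contributes (σ²)^(−n/2) exp(−SS/(2σ²)), so the posterior is Inverse-Gamma(α + n/2, β + SS/2) = Inverse-Gamma(9.5, 49.425).
The mode of Inverse-Gamma(a, b) is b/(a+1) = 49.425/10.5 ≈ 4.7071.

σ̂²_MAP = 4.7071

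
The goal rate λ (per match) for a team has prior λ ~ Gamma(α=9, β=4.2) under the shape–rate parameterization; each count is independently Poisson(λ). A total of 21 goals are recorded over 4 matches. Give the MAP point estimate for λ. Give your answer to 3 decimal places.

Σxᵢ = 21, n = 4.
Posterior ∝ λ^8e^(−4.2λ) · λ^21e^(−4λ) = λ^29e^(−8.2λ), i.e. Gamma(shape=30, rate=8.2).
The mode of a Gamma(a, b) with a ≥ 1 (shape–rate) is (a−1)/b = 29/8.2 ≈ 3.537.

λ̂_MAP = 3.537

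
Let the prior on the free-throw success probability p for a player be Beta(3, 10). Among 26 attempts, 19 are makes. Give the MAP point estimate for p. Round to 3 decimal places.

p̂_MAP = 0.568

Prior: Beta(3, 10).
Data: 19 successes in 26 trials. The binomial likelihood contributes p^19(1−p)^7, so the posterior is Beta(3+19, 10+7) = Beta(22, 17).
For Beta(a, b) with a, b > 1 the mode is (a−1)/(a+b−2) = 21/37 ≈ 0.568.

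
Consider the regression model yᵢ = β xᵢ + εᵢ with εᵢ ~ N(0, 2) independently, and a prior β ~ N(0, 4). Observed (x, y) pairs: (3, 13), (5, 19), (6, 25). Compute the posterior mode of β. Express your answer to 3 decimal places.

β̂_MAP = 4.028

log p(β | y) = −Σ(yᵢ − βxᵢ)²/(2·2) − β²/(2·4) + const.
Setting the derivative to zero: Σxᵢ(yᵢ − βxᵢ)/2 − β/4 = 0, so β = Σxᵢyᵢ / (Σxᵢ² + σ²/τ²).
Σxᵢyᵢ = 3·13 + 5·19 + 6·25 = 284; Σxᵢ² = 70; σ²/τ² = 0.5.
β̂_MAP = 284 / (70 + 0.5) = 284/70.5 ≈ 4.028.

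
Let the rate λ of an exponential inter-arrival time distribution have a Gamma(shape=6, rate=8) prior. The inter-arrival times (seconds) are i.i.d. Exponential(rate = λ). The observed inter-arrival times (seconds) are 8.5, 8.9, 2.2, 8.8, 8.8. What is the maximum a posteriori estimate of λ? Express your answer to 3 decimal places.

λ̂_MAP = 0.221

The Exponential(rate=λ) likelihood is ∝ λ^n e^(−λΣtᵢ). Here n = 5 and Σtᵢ = 8.5 + 8.9 + 2.2 + 8.8 + 8.8 = 37.2.
Posterior ∝ λ^5e^(−8λ) · λ^5e^(−37.2λ) = λ^10e^(−45.2λ), i.e. Gamma(11, 45.2).
Mode = (a−1)/b = 10/45.2 ≈ 0.221.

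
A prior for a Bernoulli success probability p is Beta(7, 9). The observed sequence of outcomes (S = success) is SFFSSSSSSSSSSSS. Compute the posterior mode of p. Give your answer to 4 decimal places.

p̂_MAP = 0.6552

Prior: Beta(7, 9).
Data: 13 successes in 15 trials (from the sequence). The binomial likelihood contributes p^13(1−p)^2, so the posterior is Beta(7+13, 9+2) = Beta(20, 11).
For Beta(a, b) with a, b > 1 the mode is (a−1)/(a+b−2) = 19/29 ≈ 0.6552.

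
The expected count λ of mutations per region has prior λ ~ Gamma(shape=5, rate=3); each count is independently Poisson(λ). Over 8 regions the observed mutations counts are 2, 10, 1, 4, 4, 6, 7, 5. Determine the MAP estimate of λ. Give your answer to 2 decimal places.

Σxᵢ = 2+10+1+4+4+6+7+5 = 39, with n = 8.
Posterior ∝ λ^4e^(−3λ) · λ^39e^(−8λ) = λ^43e^(−11λ), i.e. Gamma(shape=44, rate=11).
The mode of a Gamma(a, b) with a ≥ 1 (shape–rate) is (a−1)/b = 43/11 ≈ 3.91.

λ̂_MAP = 3.91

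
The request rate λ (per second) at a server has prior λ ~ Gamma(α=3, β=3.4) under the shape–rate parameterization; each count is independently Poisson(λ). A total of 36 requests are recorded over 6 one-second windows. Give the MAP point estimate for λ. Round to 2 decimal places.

Σxᵢ = 36, n = 6.
Posterior ∝ λ^2e^(−3.4λ) · λ^36e^(−6λ) = λ^38e^(−9.4λ), i.e. Gamma(shape=39, rate=9.4).
The mode of a Gamma(a, b) with a ≥ 1 (shape–rate) is (a−1)/b = 38/9.4 ≈ 4.04.

λ̂_MAP = 4.04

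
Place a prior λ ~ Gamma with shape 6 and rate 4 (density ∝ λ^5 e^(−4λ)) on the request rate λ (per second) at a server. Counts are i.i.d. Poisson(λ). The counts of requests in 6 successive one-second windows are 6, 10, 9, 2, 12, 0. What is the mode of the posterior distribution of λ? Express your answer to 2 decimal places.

Σxᵢ = 6+10+9+2+12+0 = 39, with n = 6.
Posterior ∝ λ^5e^(−4λ) · λ^39e^(−6λ) = λ^44e^(−10λ), i.e. Gamma(shape=45, rate=10).
The mode of a Gamma(a, b) with a ≥ 1 (shape–rate) is (a−1)/b = 44/10 ≈ 4.40.

λ̂_MAP = 4.40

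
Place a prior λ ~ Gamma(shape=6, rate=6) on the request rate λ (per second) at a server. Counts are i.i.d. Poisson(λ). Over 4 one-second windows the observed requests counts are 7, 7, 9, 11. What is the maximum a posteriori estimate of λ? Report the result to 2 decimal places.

Σxᵢ = 7+7+9+11 = 34, with n = 4.
Posterior ∝ λ^5e^(−6λ) · λ^34e^(−4λ) = λ^39e^(−10λ), i.e. Gamma(shape=40, rate=10).
The mode of a Gamma(a, b) with a ≥ 1 (shape–rate) is (a−1)/b = 39/10 ≈ 3.90.

λ̂_MAP = 3.90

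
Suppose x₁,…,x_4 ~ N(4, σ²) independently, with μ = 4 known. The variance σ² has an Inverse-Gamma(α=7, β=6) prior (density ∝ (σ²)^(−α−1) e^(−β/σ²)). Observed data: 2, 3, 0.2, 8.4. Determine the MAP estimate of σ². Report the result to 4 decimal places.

σ̂²_MAP = 2.5400

Sum of squared deviations about the known mean: SS = (2−4)² + (3−4)² + (0.2−4)² + (8.4−4)² = 38.8.
The Normal likelihood contributes (σ²)^(−n/2) exp(−SS/(2σ²)), so the posterior is Inverse-Gamma(α + n/2, β + SS/2) = Inverse-Gamma(9, 25.4).
The mode of Inverse-Gamma(a, b) is b/(a+1) = 25.4/10 ≈ 2.5400.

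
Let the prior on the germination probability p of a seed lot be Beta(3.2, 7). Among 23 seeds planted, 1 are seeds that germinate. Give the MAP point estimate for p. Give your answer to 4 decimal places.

p̂_MAP = 0.1026

Prior: Beta(3.2, 7).
Data: 1 success in 23 trials. The binomial likelihood contributes p(1−p)^22, so the posterior is Beta(3.2+1, 7+22) = Beta(4.2, 29).
For Beta(a, b) with a, b > 1 the mode is (a−1)/(a+b−2) = 3.2/31.2 ≈ 0.1026.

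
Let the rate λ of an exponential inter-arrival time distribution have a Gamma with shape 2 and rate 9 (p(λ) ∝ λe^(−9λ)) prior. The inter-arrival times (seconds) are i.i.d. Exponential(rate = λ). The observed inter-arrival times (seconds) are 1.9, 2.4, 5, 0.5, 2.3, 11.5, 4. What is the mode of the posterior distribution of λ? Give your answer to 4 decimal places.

λ̂_MAP = 0.2186

The Exponential(rate=λ) likelihood is ∝ λ^n e^(−λΣtᵢ). Here n = 7 and Σtᵢ = 1.9 + 2.4 + 5 + 0.5 + 2.3 + 11.5 + 4 = 27.6.
Posterior ∝ λe^(−9λ) · λ^7e^(−27.6λ) = λ^8e^(−36.6λ), i.e. Gamma(9, 36.6).
Mode = (a−1)/b = 8/36.6 ≈ 0.2186.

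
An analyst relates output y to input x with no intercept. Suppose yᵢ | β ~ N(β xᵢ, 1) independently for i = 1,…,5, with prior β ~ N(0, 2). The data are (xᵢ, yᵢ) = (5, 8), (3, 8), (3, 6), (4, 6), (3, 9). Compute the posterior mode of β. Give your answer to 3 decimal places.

β̂_MAP = 1.942

log p(β | y) = −Σ(yᵢ − βxᵢ)²/(2·1) − β²/(2·2) + const.
Setting the derivative to zero: Σxᵢ(yᵢ − βxᵢ)/1 − β/2 = 0, so β = Σxᵢyᵢ / (Σxᵢ² + σ²/τ²).
Σxᵢyᵢ = 5·8 + 3·8 + 3·6 + 4·6 + 3·9 = 133; Σxᵢ² = 68; σ²/τ² = 0.5.
β̂_MAP = 133 / (68 + 0.5) = 133/68.5 ≈ 1.942.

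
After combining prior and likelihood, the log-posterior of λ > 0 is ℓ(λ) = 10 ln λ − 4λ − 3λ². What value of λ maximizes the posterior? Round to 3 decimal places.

λ̂_MAP = 1.000

ℓ'(λ) = 10/λ − 4 − 6λ. Setting this to zero and multiplying by λ: 6λ² + 4λ − 10 = 0.
λ = (−4 + √(4² + 4·6·10)) / (2·6) = (−4 + √256) / 12 = (−4 + 16)/12 = 1.
ℓ''(λ) = −10/λ² − 6 < 0, confirming a maximum.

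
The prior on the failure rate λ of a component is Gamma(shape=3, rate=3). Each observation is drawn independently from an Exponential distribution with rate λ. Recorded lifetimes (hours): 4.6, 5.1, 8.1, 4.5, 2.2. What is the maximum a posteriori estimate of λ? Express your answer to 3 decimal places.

The Exponential(rate=λ) likelihood is ∝ λ^n e^(−λΣtᵢ). Here n = 5 and Σtᵢ = 4.6 + 5.1 + 8.1 + 4.5 + 2.2 = 24.5.
Posterior ∝ λ^2e^(−3λ) · λ^5e^(−24.5λ) = λ^7e^(−27.5λ), i.e. Gamma(8, 27.5).
Mode = (a−1)/b = 7/27.5 ≈ 0.255.

λ̂_MAP = 0.255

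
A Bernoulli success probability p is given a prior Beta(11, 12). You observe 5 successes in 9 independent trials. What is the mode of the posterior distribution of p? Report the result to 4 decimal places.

p̂_MAP = 0.5000

Prior: Beta(11, 12).
Data: 5 successes in 9 trials. The binomial likelihood contributes p^5(1−p)^4, so the posterior is Beta(11+5, 12+4) = Beta(16, 16).
For Beta(a, b) with a, b > 1 the mode is (a−1)/(a+b−2) = 15/30 ≈ 0.5000.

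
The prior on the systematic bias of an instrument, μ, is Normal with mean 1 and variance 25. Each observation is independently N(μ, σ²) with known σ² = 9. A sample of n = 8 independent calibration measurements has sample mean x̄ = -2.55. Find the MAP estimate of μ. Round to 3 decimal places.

n = 8, x̄ = -2.55.
For a Normal prior and Normal likelihood with known variance, the posterior is Normal; its mode equals its mean, the precision-weighted average.
Prior precision 1/σ₀² = 1/25 = 0.04; data precision n/σ² = 8/9.
μ̂ = (0.04·1 + (8/9)·(-2.55)) / (0.04 + 8/9) = (-167/75)/(209/225) = -501/209 ≈ -2.397.

μ̂_MAP = -2.397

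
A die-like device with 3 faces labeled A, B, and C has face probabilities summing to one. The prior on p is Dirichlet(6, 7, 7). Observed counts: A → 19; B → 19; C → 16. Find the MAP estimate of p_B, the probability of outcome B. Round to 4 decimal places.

The posterior is Dirichlet(αᵢ + nᵢ) = Dirichlet(25, 26, 23).
For a Dirichlet(a₁,…,a_K) with all aᵢ > 1, the mode has j-th component (aⱼ − 1)/(Σaᵢ − K).
Here Σaᵢ = 74 and K = 3, so p_B = (26 − 1)/(74 − 3) = 25/71 ≈ 0.3521.

MAP estimate of p_B = 0.3521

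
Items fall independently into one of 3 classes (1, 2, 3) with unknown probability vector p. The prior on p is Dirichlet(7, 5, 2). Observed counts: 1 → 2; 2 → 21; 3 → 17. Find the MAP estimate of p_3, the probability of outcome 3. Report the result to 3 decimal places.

MAP estimate: 0.353

The posterior is Dirichlet(αᵢ + nᵢ) = Dirichlet(9, 26, 19).
For a Dirichlet(a₁,…,a_K) with all aᵢ > 1, the mode has j-th component (aⱼ − 1)/(Σaᵢ − K).
Here Σaᵢ = 54 and K = 3, so p_3 = (19 − 1)/(54 − 3) = 18/51 ≈ 0.353.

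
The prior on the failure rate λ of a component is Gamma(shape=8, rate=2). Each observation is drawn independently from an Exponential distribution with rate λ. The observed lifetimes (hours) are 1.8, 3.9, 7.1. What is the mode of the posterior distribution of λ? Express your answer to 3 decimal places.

λ̂_MAP = 0.676

The Exponential(rate=λ) likelihood is ∝ λ^n e^(−λΣtᵢ). Here n = 3 and Σtᵢ = 1.8 + 3.9 + 7.1 = 12.8.
Posterior ∝ λ^7e^(−2λ) · λ^3e^(−12.8λ) = λ^10e^(−14.8λ), i.e. Gamma(11, 14.8).
Mode = (a−1)/b = 10/14.8 ≈ 0.676.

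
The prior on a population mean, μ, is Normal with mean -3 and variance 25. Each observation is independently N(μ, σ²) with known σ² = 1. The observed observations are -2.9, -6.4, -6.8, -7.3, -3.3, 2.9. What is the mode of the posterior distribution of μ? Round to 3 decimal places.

μ̂_MAP = -3.960

n = 6; x̄ = ((-2.9) + (-6.4) + (-6.8) + (-7.3) + (-3.3) + 2.9)/6 = -23.8/6 = -119/30 ≈ -3.9667.
For a Normal prior and Normal likelihood with known variance, the posterior is Normal; its mode equals its mean, the precision-weighted average.
Prior precision 1/σ₀² = 1/25 = 0.04; data precision n/σ² = 6/1 = 6.
μ̂ = (0.04·(-3) + 6·(-119/30)) / (0.04 + 6) = (-23.92)/6.04 = -598/151 ≈ -3.960.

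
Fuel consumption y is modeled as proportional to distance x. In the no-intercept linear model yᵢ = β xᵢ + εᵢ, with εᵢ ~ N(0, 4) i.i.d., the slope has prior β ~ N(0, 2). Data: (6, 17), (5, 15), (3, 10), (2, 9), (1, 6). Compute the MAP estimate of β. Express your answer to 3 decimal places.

log p(β | y) = −Σ(yᵢ − βxᵢ)²/(2·4) − β²/(2·2) + const.
Setting the derivative to zero: Σxᵢ(yᵢ − βxᵢ)/4 − β/2 = 0, so β = Σxᵢyᵢ / (Σxᵢ² + σ²/τ²).
Σxᵢyᵢ = 6·17 + 5·15 + 3·10 + 2·9 + 1·6 = 231; Σxᵢ² = 75; σ²/τ² = 2.
β̂_MAP = 231 / (75 + 2) = 231/77 ≈ 3.000.

β̂_MAP = 3.000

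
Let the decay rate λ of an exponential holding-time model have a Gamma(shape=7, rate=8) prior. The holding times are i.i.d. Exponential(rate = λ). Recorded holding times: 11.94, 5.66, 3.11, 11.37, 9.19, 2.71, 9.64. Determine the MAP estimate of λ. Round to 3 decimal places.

λ̂_MAP = 0.211

The Exponential(rate=λ) likelihood is ∝ λ^n e^(−λΣtᵢ). Here n = 7 and Σtᵢ = 11.94 + 5.66 + 3.11 + 11.37 + 9.19 + 2.71 + 9.64 = 53.62.
Posterior ∝ λ^6e^(−8λ) · λ^7e^(−53.62λ) = λ^13e^(−61.62λ), i.e. Gamma(14, 61.62).
Mode = (a−1)/b = 13/61.62 ≈ 0.211.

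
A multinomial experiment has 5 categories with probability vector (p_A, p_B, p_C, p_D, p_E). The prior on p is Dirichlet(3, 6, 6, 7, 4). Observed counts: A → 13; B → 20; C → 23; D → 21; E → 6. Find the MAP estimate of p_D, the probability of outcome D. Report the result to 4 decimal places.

The posterior is Dirichlet(αᵢ + nᵢ) = Dirichlet(16, 26, 29, 28, 10).
For a Dirichlet(a₁,…,a_K) with all aᵢ > 1, the mode has j-th component (aⱼ − 1)/(Σaᵢ − K).
Here Σaᵢ = 109 and K = 5, so p_D = (28 − 1)/(109 − 5) = 27/104 ≈ 0.2596.

MAP estimate of p_D = 0.2596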